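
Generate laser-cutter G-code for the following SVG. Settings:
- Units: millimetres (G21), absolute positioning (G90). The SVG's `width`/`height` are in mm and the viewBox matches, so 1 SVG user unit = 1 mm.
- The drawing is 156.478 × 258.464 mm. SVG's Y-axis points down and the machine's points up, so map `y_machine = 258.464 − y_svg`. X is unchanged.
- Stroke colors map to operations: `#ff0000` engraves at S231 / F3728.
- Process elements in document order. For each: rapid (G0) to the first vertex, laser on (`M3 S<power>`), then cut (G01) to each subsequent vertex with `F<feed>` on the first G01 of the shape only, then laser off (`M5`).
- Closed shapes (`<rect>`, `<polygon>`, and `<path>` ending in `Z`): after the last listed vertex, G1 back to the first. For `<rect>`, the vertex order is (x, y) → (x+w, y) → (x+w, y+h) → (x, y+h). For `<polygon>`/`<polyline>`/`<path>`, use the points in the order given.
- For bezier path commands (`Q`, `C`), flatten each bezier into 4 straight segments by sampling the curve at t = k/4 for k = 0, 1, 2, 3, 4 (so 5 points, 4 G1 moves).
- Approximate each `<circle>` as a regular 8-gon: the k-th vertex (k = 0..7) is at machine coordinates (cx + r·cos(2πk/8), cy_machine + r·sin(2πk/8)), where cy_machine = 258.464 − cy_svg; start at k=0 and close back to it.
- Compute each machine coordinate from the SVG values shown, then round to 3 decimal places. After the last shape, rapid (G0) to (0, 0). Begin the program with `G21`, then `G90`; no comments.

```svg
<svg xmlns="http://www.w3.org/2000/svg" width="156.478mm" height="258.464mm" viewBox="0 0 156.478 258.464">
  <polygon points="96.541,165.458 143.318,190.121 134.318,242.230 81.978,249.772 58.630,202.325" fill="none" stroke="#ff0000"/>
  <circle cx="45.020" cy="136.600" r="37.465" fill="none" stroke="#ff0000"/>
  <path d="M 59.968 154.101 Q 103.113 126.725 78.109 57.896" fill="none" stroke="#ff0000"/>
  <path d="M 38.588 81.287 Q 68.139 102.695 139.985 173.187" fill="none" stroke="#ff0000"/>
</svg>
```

G21
G90
G0 X96.541 Y93.006
M3 S231
G01 X143.318 Y68.343 F3728
G01 X134.318 Y16.234
G01 X81.978 Y8.692
G01 X58.630 Y56.139
G01 X96.541 Y93.006
M5
G0 X82.485 Y121.864
M3 S231
G01 X71.512 Y148.356 F3728
G01 X45.020 Y159.329
G01 X18.528 Y148.356
G01 X7.555 Y121.864
G01 X18.528 Y95.372
G01 X45.020 Y84.399
G01 X71.512 Y95.372
G01 X82.485 Y121.864
M5
G0 X59.968 Y104.363
M3 S231
G01 X77.281 Y120.642 F3728
G01 X86.076 Y142.102
G01 X86.352 Y168.744
G01 X78.109 Y200.568
M5
G0 X38.588 Y177.177
M3 S231
G01 X56.007 Y163.405 F3728
G01 X78.713 Y143.498
G01 X106.705 Y117.455
G01 X139.985 Y85.277
M5
G0 X0.000 Y0.000

1 u = 1 mm; y_m = 258.464 − y.

[1] `<polygon>` regular polygon, #ff0000→engrave S231 F3728: (96.541,93.006) → (143.318,68.343) → (134.318,16.234) → (81.978,8.692) → (58.630,56.139) → (96.541,93.006) (closed)

[2] `<circle>` circle, #ff0000→engrave S231 F3728: (82.485,121.864) → (71.512,148.356) → (45.020,159.329) → (18.528,148.356) → (7.555,121.864) → (18.528,95.372) → (45.020,84.399) → (71.512,95.372) → (82.485,121.864) (closed)

[3] `<path>` quadratic bezier, #ff0000→engrave S231 F3728: (59.968,104.363) → (77.281,120.642) → (86.076,142.102) → (86.352,168.744) → (78.109,200.568)

[4] `<path>` quadratic bezier, #ff0000→engrave S231 F3728: (38.588,177.177) → (56.007,163.405) → (78.713,143.498) → (106.705,117.455) → (139.985,85.277)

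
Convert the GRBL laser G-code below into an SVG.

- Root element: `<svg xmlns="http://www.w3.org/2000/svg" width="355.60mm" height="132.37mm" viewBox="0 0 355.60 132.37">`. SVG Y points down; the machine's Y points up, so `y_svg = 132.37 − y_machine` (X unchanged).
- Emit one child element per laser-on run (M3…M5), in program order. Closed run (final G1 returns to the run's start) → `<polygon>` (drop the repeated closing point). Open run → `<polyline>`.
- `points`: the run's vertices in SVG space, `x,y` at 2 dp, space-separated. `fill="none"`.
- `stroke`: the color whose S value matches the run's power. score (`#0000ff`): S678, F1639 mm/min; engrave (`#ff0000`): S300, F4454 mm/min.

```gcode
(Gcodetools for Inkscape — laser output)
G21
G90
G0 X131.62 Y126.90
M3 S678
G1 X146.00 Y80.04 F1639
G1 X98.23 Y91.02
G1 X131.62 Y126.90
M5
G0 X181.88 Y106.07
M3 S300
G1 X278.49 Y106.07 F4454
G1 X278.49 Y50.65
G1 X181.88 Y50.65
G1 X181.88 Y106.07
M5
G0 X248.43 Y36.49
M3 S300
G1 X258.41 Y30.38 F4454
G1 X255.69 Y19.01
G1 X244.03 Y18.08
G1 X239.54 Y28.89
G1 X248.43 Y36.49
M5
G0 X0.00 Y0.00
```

<svg xmlns="http://www.w3.org/2000/svg" width="355.60mm" height="132.37mm" viewBox="0 0 355.60 132.37">
  <polygon points="131.62,5.47 146.00,52.33 98.23,41.35" fill="none" stroke="#0000ff"/>
  <polygon points="181.88,26.30 278.49,26.30 278.49,81.72 181.88,81.72" fill="none" stroke="#ff0000"/>
  <polygon points="248.43,95.88 258.41,101.99 255.69,113.36 244.03,114.29 239.54,103.48" fill="none" stroke="#ff0000"/>
</svg>

y_svg = 132.37 − y_m.

[1] S678→`#0000ff` (score); closed run; points: 131.62,5.47 146.00,52.33 98.23,41.35

[2] S300→`#ff0000` (engrave); closed run; points: 181.88,26.30 278.49,26.30 278.49,81.72 181.88,81.72

[3] S300→`#ff0000` (engrave); closed run; points: 248.43,95.88 258.41,101.99 255.69,113.36 244.03,114.29 239.54,103.48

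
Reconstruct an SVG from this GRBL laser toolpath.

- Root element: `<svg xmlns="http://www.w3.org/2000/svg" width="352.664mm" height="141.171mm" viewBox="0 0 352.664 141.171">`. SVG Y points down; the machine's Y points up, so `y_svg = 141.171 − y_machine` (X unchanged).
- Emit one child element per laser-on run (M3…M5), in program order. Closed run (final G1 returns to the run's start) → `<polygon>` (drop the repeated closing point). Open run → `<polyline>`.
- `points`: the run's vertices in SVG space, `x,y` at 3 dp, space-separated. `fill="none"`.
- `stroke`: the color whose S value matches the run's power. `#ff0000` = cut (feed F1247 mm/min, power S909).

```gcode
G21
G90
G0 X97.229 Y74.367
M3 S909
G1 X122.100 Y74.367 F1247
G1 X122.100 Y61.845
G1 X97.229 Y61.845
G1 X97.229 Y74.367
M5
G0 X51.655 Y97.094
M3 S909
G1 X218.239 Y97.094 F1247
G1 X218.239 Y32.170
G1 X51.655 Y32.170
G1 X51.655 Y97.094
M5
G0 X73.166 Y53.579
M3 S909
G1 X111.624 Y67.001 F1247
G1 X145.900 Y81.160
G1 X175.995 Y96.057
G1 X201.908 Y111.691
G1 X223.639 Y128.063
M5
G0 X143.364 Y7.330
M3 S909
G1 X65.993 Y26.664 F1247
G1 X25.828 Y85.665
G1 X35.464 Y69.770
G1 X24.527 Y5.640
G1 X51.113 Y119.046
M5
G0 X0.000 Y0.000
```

<svg xmlns="http://www.w3.org/2000/svg" width="352.664mm" height="141.171mm" viewBox="0 0 352.664 141.171">
  <polygon points="97.229,66.804 122.100,66.804 122.100,79.326 97.229,79.326" fill="none" stroke="#ff0000"/>
  <polygon points="51.655,44.077 218.239,44.077 218.239,109.001 51.655,109.001" fill="none" stroke="#ff0000"/>
  <polyline points="73.166,87.592 111.624,74.170 145.900,60.011 175.995,45.114 201.908,29.480 223.639,13.108" fill="none" stroke="#ff0000"/>
  <polyline points="143.364,133.841 65.993,114.507 25.828,55.506 35.464,71.401 24.527,135.531 51.113,22.125" fill="none" stroke="#ff0000"/>
</svg>

y_svg = 141.171 − y_m. Every run uses S909, so all elements get stroke `#ff0000` (cut).

[1] closed run; points: 97.229,66.804 122.100,66.804 122.100,79.326 97.229,79.326

[2] closed run; points: 51.655,44.077 218.239,44.077 218.239,109.001 51.655,109.001

[3] open run; points: 73.166,87.592 111.624,74.170 145.900,60.011 175.995,45.114 201.908,29.480 223.639,13.108

[4] open run; points: 143.364,133.841 65.993,114.507 25.828,55.506 35.464,71.401 24.527,135.531 51.113,22.125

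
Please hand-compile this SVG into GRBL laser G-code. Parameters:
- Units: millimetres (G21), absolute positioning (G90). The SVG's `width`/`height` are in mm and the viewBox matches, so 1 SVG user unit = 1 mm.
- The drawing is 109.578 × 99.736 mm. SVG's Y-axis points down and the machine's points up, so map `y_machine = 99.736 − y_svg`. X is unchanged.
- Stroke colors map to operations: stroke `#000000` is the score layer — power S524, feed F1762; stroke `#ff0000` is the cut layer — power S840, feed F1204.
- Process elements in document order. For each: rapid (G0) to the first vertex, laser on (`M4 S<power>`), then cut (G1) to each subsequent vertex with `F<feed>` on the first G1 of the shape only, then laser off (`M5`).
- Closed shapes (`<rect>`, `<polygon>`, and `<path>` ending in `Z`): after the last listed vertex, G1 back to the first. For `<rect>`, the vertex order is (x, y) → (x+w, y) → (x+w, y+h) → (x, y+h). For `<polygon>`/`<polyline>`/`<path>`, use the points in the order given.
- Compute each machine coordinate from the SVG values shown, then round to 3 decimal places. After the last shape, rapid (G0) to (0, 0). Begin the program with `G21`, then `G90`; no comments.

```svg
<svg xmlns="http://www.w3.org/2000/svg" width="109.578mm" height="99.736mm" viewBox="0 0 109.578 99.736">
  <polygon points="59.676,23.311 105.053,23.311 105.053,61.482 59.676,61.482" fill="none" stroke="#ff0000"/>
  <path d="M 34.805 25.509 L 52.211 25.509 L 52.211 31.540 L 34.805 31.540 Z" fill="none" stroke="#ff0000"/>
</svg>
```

1 u = 1 mm; y_m = 99.736 − y.

[1] `<polygon>` rectangle, #ff0000→cut S840 F1204: (59.676,76.425) → (105.053,76.425) → (105.053,38.254) → (59.676,38.254) → (59.676,76.425) (closed)

[2] `<path>` rectangle, #ff0000→cut S840 F1204: (34.805,74.227) → (52.211,74.227) → (52.211,68.196) → (34.805,68.196) → (34.805,74.227) (closed)

G21
G90
G0 X59.676 Y76.425
M4 S840
G1 X105.053 Y76.425 F1204
G1 X105.053 Y38.254
G1 X59.676 Y38.254
G1 X59.676 Y76.425
M5
G0 X34.805 Y74.227
M4 S840
G1 X52.211 Y74.227 F1204
G1 X52.211 Y68.196
G1 X34.805 Y68.196
G1 X34.805 Y74.227
M5
G0 X0.000 Y0.000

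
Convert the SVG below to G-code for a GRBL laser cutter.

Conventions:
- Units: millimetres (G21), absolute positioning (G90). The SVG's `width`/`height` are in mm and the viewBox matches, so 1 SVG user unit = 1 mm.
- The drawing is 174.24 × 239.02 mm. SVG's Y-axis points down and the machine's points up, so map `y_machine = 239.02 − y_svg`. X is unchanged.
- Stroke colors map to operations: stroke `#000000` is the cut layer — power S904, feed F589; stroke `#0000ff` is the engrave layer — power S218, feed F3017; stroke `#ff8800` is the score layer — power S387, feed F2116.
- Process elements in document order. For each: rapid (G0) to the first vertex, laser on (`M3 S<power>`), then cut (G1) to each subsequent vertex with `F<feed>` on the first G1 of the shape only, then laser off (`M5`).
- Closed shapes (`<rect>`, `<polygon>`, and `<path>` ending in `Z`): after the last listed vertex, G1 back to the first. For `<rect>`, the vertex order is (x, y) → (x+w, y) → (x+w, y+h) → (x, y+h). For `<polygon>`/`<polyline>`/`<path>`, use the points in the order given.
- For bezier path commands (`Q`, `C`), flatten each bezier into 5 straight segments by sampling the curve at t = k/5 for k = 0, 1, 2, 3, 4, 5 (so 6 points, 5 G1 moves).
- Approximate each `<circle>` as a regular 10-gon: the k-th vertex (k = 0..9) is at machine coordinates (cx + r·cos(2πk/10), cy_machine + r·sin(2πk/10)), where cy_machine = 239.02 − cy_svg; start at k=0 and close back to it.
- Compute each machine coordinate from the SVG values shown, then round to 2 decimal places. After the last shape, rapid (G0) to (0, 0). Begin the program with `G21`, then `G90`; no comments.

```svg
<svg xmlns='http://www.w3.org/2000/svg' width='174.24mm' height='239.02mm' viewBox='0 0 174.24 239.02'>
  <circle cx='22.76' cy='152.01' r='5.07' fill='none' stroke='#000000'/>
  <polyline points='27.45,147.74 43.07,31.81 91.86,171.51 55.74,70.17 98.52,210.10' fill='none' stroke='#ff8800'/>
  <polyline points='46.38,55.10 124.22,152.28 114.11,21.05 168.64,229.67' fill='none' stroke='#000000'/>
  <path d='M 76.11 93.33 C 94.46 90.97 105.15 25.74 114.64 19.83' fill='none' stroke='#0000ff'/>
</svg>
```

G21
G90
G0 X27.83 Y87.01
M3 S904
G1 X26.86 Y89.99 F589
G1 X24.33 Y91.83
G1 X21.19 Y91.83
G1 X18.66 Y89.99
G1 X17.69 Y87.01
G1 X18.66 Y84.03
G1 X21.19 Y82.19
G1 X24.33 Y82.19
G1 X26.86 Y84.03
G1 X27.83 Y87.01
M5
G0 X27.45 Y91.28
M3 S387
G1 X43.07 Y207.21 F2116
G1 X91.86 Y67.51
G1 X55.74 Y168.85
G1 X98.52 Y28.92
M5
G0 X46.38 Y183.92
M3 S904
G1 X124.22 Y86.74 F589
G1 X114.11 Y217.97
G1 X168.64 Y9.35
M5
G0 X76.11 Y145.69
M3 S218
G1 X86.25 Y153.67 F3017
G1 X94.87 Y170.88
G1 X102.26 Y191.44
G1 X108.75 Y209.50
G1 X114.64 Y219.19
M5
G0 X0.00 Y0.00

Since the viewBox matches the mm dimensions, user units are millimetres directly. The only transform is the Y-flip y_m = 239.02 − y_svg.

Shape 1 is a circle drawn with `<circle>`. Its stroke #000000 means cut at S904, F589. After flipping Y the toolpath is (27.83,87.01) → (26.86,89.99) → (24.33,91.83) → (21.19,91.83) → (18.66,89.99) → (17.69,87.01) → (18.66,84.03) → (21.19,82.19) → (24.33,82.19) → (26.86,84.03) → (27.83,87.01), returning to the start.

Shape 2 is a open polyline drawn with `<polyline>`. Its stroke #ff8800 means score at S387, F2116. After flipping Y the toolpath is (27.45,91.28) → (43.07,207.21) → (91.86,67.51) → (55.74,168.85) → (98.52,28.92).

Shape 3 is a open polyline drawn with `<polyline>`. Its stroke #000000 means cut at S904, F589. After flipping Y the toolpath is (46.38,183.92) → (124.22,86.74) → (114.11,217.97) → (168.64,9.35).

Shape 4 is a cubic bezier drawn with `<path>`. Its stroke #0000ff means engrave at S218, F3017. After flipping Y the toolpath is (76.11,145.69) → (86.25,153.67) → (94.87,170.88) → (102.26,191.44) → (108.75,209.50) → (114.64,219.19).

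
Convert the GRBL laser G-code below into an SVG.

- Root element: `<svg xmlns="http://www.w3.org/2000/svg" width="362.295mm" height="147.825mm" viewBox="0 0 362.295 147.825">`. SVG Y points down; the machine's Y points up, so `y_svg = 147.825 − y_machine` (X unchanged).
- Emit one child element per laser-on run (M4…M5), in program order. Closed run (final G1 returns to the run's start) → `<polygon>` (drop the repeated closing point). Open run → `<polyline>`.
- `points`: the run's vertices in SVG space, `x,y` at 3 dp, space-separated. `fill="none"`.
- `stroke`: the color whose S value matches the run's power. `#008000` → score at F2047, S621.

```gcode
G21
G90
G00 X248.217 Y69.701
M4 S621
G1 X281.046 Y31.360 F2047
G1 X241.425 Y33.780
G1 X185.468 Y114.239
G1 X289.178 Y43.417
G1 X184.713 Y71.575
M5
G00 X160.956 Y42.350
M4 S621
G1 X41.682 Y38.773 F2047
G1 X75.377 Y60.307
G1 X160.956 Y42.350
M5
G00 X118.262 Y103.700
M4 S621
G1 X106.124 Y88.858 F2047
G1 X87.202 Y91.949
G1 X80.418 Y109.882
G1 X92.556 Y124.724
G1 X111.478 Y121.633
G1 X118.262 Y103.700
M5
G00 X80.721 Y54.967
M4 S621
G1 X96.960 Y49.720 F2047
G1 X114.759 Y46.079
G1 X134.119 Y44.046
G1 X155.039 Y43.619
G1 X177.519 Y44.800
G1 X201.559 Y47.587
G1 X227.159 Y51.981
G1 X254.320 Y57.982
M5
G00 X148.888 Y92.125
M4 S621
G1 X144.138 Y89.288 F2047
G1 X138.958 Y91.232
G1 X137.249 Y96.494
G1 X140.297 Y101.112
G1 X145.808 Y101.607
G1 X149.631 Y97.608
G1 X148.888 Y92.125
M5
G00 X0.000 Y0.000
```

<svg xmlns="http://www.w3.org/2000/svg" width="362.295mm" height="147.825mm" viewBox="0 0 362.295 147.825">
  <polyline points="248.217,78.124 281.046,116.465 241.425,114.045 185.468,33.586 289.178,104.408 184.713,76.250" fill="none" stroke="#008000"/>
  <polygon points="160.956,105.475 41.682,109.052 75.377,87.518" fill="none" stroke="#008000"/>
  <polygon points="118.262,44.125 106.124,58.967 87.202,55.876 80.418,37.943 92.556,23.101 111.478,26.192" fill="none" stroke="#008000"/>
  <polyline points="80.721,92.858 96.960,98.105 114.759,101.746 134.119,103.779 155.039,104.206 177.519,103.025 201.559,100.238 227.159,95.844 254.320,89.843" fill="none" stroke="#008000"/>
  <polygon points="148.888,55.700 144.138,58.537 138.958,56.593 137.249,51.331 140.297,46.713 145.808,46.218 149.631,50.217" fill="none" stroke="#008000"/>
</svg>

Machine Y-up, SVG Y-down with viewBox height 147.825, so y_svg = 147.825 − y_machine; X carries over. Every run uses S621, so all elements get stroke `#008000` (score).

Run 1: The run is open, so emit a `<polyline>` with points (Y-flipped): 248.217,78.124 281.046,116.465 241.425,114.045 185.468,33.586 289.178,104.408 184.713,76.250.

Run 2: The run returns to its start, so emit a `<polygon>` with points (Y-flipped): 160.956,105.475 41.682,109.052 75.377,87.518.

Run 3: The run returns to its start, so emit a `<polygon>` with points (Y-flipped): 118.262,44.125 106.124,58.967 87.202,55.876 80.418,37.943 92.556,23.101 111.478,26.192.

Run 4: The run is open, so emit a `<polyline>` with points (Y-flipped): 80.721,92.858 96.960,98.105 114.759,101.746 134.119,103.779 155.039,104.206 177.519,103.025 201.559,100.238 227.159,95.844 254.320,89.843.

Run 5: The run returns to its start, so emit a `<polygon>` with points (Y-flipped): 148.888,55.700 144.138,58.537 138.958,56.593 137.249,51.331 140.297,46.713 145.808,46.218 149.631,50.217.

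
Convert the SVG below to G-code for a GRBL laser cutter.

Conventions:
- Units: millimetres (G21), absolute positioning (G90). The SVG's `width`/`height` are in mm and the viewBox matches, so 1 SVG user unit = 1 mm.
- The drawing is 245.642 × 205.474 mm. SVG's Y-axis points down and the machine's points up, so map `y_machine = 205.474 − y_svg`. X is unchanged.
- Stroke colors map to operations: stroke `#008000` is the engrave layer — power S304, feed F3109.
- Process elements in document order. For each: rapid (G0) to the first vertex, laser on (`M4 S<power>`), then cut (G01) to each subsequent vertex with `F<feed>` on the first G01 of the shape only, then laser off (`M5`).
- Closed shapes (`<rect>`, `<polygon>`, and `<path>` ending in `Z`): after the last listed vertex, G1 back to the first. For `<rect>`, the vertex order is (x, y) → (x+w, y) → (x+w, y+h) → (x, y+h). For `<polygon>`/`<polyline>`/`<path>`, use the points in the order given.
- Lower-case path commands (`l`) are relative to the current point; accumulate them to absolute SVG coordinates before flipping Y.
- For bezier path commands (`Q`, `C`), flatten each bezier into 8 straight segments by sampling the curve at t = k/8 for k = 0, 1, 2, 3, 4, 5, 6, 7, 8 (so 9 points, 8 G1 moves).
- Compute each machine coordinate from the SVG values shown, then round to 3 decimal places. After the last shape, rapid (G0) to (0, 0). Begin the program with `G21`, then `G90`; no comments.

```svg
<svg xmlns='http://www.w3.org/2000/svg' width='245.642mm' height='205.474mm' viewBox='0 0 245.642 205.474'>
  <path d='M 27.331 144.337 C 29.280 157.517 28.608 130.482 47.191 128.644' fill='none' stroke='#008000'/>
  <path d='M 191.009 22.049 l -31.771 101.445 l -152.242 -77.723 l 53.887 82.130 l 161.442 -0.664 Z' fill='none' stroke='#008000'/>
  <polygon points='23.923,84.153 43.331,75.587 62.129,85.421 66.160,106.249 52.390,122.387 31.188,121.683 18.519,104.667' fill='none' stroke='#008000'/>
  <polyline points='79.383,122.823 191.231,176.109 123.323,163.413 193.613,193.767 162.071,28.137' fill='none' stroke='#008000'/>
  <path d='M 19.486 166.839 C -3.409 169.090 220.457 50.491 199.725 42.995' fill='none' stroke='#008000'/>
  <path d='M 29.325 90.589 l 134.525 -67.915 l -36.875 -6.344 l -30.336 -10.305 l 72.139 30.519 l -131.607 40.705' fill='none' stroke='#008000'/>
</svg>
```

G21
G90
G0 X27.331 Y61.137
M4 S304
G01 X27.982 Y57.952 F3109
G01 X28.643 Y57.770
G01 X29.572 Y59.826
G01 X31.023 Y63.352
G01 X33.255 Y67.582
G01 X36.522 Y71.749
G01 X41.082 Y75.087
G01 X47.191 Y76.830
M5
G0 X191.009 Y183.425
M4 S304
G01 X159.238 Y81.980 F3109
G01 X6.996 Y159.703
G01 X60.883 Y77.573
G01 X222.325 Y78.237
G01 X191.009 Y183.425
M5
G0 X23.923 Y121.321
M4 S304
G01 X43.331 Y129.887 F3109
G01 X62.129 Y120.053
G01 X66.160 Y99.225
G01 X52.390 Y83.087
G01 X31.188 Y83.791
G01 X18.519 Y100.807
G01 X23.923 Y121.321
M5
G0 X79.383 Y82.651
M4 S304
G01 X191.231 Y29.365 F3109
G01 X123.323 Y42.061
G01 X193.613 Y11.707
G01 X162.071 Y177.337
M5
G0 X19.486 Y38.635
M4 S304
G01 X21.508 Y43.003 F3109
G01 X40.905 Y55.982
G01 X71.920 Y74.854
G01 X108.794 Y96.902
G01 X145.770 Y119.406
G01 X177.089 Y139.649
G01 X196.994 Y154.913
G01 X199.725 Y162.479
M5
G0 X29.325 Y114.885
M4 S304
G01 X163.850 Y182.800 F3109
G01 X126.975 Y189.144
G01 X96.639 Y199.449
G01 X168.778 Y168.930
G01 X37.171 Y128.225
M5
G0 X0.000 Y0.000

1 u = 1 mm; y_m = 205.474 − y.

[1] `<path>` cubic bezier, #008000→engrave S304 F3109: (27.331,61.137) → (27.982,57.952) → (28.643,57.770) → (29.572,59.826) → (31.023,63.352) → (33.255,67.582) → (36.522,71.749) → (41.082,75.087) → (47.191,76.830)

[2] `<path>` closed polygon, #008000→engrave S304 F3109: (191.009,183.425) → (159.238,81.980) → (6.996,159.703) → (60.883,77.573) → (222.325,78.237) → (191.009,183.425) (closed)

[3] `<polygon>` regular polygon, #008000→engrave S304 F3109: (23.923,121.321) → (43.331,129.887) → (62.129,120.053) → (66.160,99.225) → (52.390,83.087) → (31.188,83.791) → (18.519,100.807) → (23.923,121.321) (closed)

[4] `<polyline>` open polyline, #008000→engrave S304 F3109: (79.383,82.651) → (191.231,29.365) → (123.323,42.061) → (193.613,11.707) → (162.071,177.337)

[5] `<path>` cubic bezier, #008000→engrave S304 F3109: (19.486,38.635) → (21.508,43.003) → (40.905,55.982) → (71.920,74.854) → (108.794,96.902) → (145.770,119.406) → (177.089,139.649) → (196.994,154.913) → (199.725,162.479)

[6] `<path>` open polyline, #008000→engrave S304 F3109: (29.325,114.885) → (163.850,182.800) → (126.975,189.144) → (96.639,199.449) → (168.778,168.930) → (37.171,128.225)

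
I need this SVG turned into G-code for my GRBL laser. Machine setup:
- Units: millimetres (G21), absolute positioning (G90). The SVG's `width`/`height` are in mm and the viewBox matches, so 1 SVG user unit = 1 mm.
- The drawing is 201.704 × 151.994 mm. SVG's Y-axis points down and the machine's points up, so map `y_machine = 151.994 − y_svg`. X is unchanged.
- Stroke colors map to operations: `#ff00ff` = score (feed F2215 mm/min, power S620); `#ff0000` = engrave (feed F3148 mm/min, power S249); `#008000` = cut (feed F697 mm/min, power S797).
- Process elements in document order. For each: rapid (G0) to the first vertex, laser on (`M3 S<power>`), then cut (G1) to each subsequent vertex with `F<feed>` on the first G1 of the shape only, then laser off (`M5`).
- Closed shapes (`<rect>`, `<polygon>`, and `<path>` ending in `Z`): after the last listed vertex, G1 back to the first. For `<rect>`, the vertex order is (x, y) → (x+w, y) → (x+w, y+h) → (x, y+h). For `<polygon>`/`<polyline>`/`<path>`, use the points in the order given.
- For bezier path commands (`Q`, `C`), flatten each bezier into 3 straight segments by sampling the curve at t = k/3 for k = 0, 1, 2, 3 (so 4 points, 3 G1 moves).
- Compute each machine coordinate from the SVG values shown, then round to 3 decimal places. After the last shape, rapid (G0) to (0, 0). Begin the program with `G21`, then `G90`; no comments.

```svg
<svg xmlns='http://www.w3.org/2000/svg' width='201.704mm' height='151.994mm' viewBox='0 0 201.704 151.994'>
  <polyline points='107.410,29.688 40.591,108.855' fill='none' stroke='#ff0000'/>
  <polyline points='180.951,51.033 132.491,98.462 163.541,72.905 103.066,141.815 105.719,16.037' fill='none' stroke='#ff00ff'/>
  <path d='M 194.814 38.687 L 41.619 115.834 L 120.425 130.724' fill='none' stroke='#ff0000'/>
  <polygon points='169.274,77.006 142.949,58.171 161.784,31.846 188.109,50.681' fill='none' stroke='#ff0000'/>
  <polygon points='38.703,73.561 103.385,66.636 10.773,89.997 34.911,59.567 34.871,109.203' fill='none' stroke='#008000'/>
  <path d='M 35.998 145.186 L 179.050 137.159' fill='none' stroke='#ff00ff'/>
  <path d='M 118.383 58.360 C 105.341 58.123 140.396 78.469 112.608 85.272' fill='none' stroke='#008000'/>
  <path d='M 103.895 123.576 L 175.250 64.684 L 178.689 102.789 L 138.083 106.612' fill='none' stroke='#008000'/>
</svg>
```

Since the viewBox matches the mm dimensions, user units are millimetres directly. The only transform is the Y-flip y_m = 151.994 − y_svg.

Shape 1 is a line segment drawn with `<polyline>`. Its stroke #ff0000 means engrave at S249, F3148. After flipping Y the toolpath is (107.410,122.306) → (40.591,43.139).

Shape 2 is a open polyline drawn with `<polyline>`. Its stroke #ff00ff means score at S620, F2215. After flipping Y the toolpath is (180.951,100.961) → (132.491,53.532) → (163.541,79.089) → (103.066,10.179) → (105.719,135.957).

Shape 3 is a open polyline drawn with `<path>`. Its stroke #ff0000 means engrave at S249, F3148. After flipping Y the toolpath is (194.814,113.307) → (41.619,36.160) → (120.425,21.270).

Shape 4 is a regular polygon drawn with `<polygon>`. Its stroke #ff0000 means engrave at S249, F3148. After flipping Y the toolpath is (169.274,74.988) → (142.949,93.823) → (161.784,120.148) → (188.109,101.313) → (169.274,74.988), returning to the start.

Shape 5 is a closed polygon drawn with `<polygon>`. Its stroke #008000 means cut at S797, F697. After flipping Y the toolpath is (38.703,78.433) → (103.385,85.358) → (10.773,61.997) → (34.911,92.427) → (34.871,42.791) → (38.703,78.433), returning to the start.

Shape 6 is a line segment drawn with `<path>`. Its stroke #ff00ff means score at S620, F2215. After flipping Y the toolpath is (35.998,6.808) → (179.050,14.835).

Shape 7 is a cubic bezier drawn with `<path>`. Its stroke #008000 means cut at S797, F697. After flipping Y the toolpath is (118.383,93.634) → (117.264,88.274) → (123.557,76.775) → (112.608,66.722).

Shape 8 is a open polyline drawn with `<path>`. Its stroke #008000 means cut at S797, F697. After flipping Y the toolpath is (103.895,28.418) → (175.250,87.310) → (178.689,49.205) → (138.083,45.382).

G21
G90
G0 X107.410 Y122.306
M3 S249
G1 X40.591 Y43.139 F3148
M5
G0 X180.951 Y100.961
M3 S620
G1 X132.491 Y53.532 F2215
G1 X163.541 Y79.089
G1 X103.066 Y10.179
G1 X105.719 Y135.957
M5
G0 X194.814 Y113.307
M3 S249
G1 X41.619 Y36.160 F3148
G1 X120.425 Y21.270
M5
G0 X169.274 Y74.988
M3 S249
G1 X142.949 Y93.823 F3148
G1 X161.784 Y120.148
G1 X188.109 Y101.313
G1 X169.274 Y74.988
M5
G0 X38.703 Y78.433
M3 S797
G1 X103.385 Y85.358 F697
G1 X10.773 Y61.997
G1 X34.911 Y92.427
G1 X34.871 Y42.791
G1 X38.703 Y78.433
M5
G0 X35.998 Y6.808
M3 S620
G1 X179.050 Y14.835 F2215
M5
G0 X118.383 Y93.634
M3 S797
G1 X117.264 Y88.274 F697
G1 X123.557 Y76.775
G1 X112.608 Y66.722
M5
G0 X103.895 Y28.418
M3 S797
G1 X175.250 Y87.310 F697
G1 X178.689 Y49.205
G1 X138.083 Y45.382
M5
G0 X0.000 Y0.000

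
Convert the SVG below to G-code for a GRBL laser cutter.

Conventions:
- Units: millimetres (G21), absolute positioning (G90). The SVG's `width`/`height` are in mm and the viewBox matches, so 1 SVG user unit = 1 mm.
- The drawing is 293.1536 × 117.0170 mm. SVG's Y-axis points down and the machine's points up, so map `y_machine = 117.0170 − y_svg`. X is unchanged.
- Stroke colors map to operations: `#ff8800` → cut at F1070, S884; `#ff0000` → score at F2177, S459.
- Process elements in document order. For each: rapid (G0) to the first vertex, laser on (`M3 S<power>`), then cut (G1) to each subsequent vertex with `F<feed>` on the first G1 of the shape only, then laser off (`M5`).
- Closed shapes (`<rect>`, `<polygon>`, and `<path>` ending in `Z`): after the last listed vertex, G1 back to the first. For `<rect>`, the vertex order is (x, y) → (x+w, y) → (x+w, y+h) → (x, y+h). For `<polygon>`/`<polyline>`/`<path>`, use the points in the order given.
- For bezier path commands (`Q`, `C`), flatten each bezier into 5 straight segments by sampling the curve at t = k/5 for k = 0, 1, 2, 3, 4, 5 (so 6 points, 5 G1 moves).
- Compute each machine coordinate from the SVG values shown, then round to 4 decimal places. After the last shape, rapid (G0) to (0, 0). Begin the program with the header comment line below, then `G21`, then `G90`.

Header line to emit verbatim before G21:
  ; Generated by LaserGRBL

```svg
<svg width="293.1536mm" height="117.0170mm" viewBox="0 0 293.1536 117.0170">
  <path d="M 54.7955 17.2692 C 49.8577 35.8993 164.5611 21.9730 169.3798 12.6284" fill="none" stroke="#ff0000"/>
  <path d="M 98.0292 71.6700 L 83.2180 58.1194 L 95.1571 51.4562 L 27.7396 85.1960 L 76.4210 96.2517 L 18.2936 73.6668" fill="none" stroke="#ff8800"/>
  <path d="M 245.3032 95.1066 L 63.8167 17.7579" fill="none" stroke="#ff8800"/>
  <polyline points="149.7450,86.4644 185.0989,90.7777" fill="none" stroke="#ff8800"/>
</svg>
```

; Generated by LaserGRBL
G21
G90
G0 X54.7955 Y99.7478
M3 S459
G1 X64.3536 Y92.1794 F2177
G1 X91.6083 Y90.6419
G1 X125.5424 Y93.3527
G1 X155.1386 Y98.5291
G1 X169.3798 Y104.3886
M5
G0 X98.0292 Y45.3470
M3 S884
G1 X83.2180 Y58.8976 F1070
G1 X95.1571 Y65.5608
G1 X27.7396 Y31.8210
G1 X76.4210 Y20.7653
G1 X18.2936 Y43.3502
M5
G0 X245.3032 Y21.9104
M3 S884
G1 X63.8167 Y99.2591 F1070
M5
G0 X149.7450 Y30.5526
M3 S884
G1 X185.0989 Y26.2393 F1070
M5
G0 X0.0000 Y0.0000

Since the viewBox matches the mm dimensions, user units are millimetres directly. The only transform is the Y-flip y_m = 117.0170 − y_svg.

Shape 1 is a cubic bezier drawn with `<path>`. Its stroke #ff0000 means score at S459, F2177. After flipping Y the toolpath is (54.7955,99.7478) → (64.3536,92.1794) → (91.6083,90.6419) → (125.5424,93.3527) → (155.1386,98.5291) → (169.3798,104.3886).

Shape 2 is a open polyline drawn with `<path>`. Its stroke #ff8800 means cut at S884, F1070. After flipping Y the toolpath is (98.0292,45.3470) → (83.2180,58.8976) → (95.1571,65.5608) → (27.7396,31.8210) → (76.4210,20.7653) → (18.2936,43.3502).

Shape 3 is a line segment drawn with `<path>`. Its stroke #ff8800 means cut at S884, F1070. After flipping Y the toolpath is (245.3032,21.9104) → (63.8167,99.2591).

Shape 4 is a line segment drawn with `<polyline>`. Its stroke #ff8800 means cut at S884, F1070. After flipping Y the toolpath is (149.7450,30.5526) → (185.0989,26.2393).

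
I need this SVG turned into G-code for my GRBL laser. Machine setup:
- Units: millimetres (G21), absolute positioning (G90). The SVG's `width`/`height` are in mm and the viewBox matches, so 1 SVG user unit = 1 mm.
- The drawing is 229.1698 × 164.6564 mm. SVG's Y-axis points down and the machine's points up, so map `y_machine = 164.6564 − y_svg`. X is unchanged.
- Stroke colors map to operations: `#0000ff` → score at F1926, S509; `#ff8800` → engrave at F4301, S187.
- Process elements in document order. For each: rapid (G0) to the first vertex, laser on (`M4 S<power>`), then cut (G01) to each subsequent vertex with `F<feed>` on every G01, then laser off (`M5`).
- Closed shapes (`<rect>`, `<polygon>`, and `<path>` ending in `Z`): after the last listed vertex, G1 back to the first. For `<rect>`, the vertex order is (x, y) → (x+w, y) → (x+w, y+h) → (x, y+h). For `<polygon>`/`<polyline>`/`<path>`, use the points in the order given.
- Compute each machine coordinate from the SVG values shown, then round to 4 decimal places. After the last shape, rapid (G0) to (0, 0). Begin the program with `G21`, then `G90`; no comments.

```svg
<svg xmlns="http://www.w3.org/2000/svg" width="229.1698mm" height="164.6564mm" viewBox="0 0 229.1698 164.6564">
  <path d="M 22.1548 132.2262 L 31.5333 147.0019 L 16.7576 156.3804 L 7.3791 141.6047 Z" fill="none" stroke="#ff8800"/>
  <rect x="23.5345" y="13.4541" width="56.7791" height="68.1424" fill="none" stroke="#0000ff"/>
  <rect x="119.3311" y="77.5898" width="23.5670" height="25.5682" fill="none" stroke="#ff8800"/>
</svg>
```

Since the viewBox matches the mm dimensions, user units are millimetres directly. The only transform is the Y-flip y_m = 164.6564 − y_svg.

Shape 1 is a regular polygon drawn with `<path>`. Its stroke #ff8800 means engrave at S187, F4301. After flipping Y the toolpath is (22.1548,32.4302) → (31.5333,17.6545) → (16.7576,8.2760) → (7.3791,23.0517) → (22.1548,32.4302), returning to the start.

Shape 2 is a rectangle drawn with `<rect>`. Its stroke #0000ff means score at S509, F1926. After flipping Y the toolpath is (23.5345,151.2023) → (80.3136,151.2023) → (80.3136,83.0599) → (23.5345,83.0599) → (23.5345,151.2023), returning to the start.

Shape 3 is a rectangle drawn with `<rect>`. Its stroke #ff8800 means engrave at S187, F4301. After flipping Y the toolpath is (119.3311,87.0666) → (142.8981,87.0666) → (142.8981,61.4984) → (119.3311,61.4984) → (119.3311,87.0666), returning to the start.

G21
G90
G0 X22.1548 Y32.4302
M4 S187
G01 X31.5333 Y17.6545 F4301
G01 X16.7576 Y8.2760 F4301
G01 X7.3791 Y23.0517 F4301
G01 X22.1548 Y32.4302 F4301
M5
G0 X23.5345 Y151.2023
M4 S509
G01 X80.3136 Y151.2023 F1926
G01 X80.3136 Y83.0599 F1926
G01 X23.5345 Y83.0599 F1926
G01 X23.5345 Y151.2023 F1926
M5
G0 X119.3311 Y87.0666
M4 S187
G01 X142.8981 Y87.0666 F4301
G01 X142.8981 Y61.4984 F4301
G01 X119.3311 Y61.4984 F4301
G01 X119.3311 Y87.0666 F4301
M5
G0 X0.0000 Y0.0000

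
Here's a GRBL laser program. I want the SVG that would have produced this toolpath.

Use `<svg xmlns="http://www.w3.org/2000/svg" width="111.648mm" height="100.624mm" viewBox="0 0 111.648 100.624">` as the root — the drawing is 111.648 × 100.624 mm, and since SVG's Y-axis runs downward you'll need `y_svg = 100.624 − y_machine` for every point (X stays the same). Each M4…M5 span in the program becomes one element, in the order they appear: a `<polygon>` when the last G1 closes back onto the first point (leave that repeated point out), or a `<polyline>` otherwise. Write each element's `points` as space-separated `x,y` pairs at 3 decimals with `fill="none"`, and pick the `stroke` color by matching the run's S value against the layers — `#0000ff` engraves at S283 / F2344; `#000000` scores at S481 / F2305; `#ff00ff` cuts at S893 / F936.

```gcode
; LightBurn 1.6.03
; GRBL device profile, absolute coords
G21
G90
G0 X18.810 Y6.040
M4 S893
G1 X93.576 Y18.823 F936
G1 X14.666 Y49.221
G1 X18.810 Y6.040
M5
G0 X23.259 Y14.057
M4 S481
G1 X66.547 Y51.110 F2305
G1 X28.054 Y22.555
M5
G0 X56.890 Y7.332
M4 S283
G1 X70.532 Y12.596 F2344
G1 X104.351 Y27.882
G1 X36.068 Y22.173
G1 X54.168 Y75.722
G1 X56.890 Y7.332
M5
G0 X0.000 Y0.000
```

Each laser-on run becomes one SVG element. Flip Y back into SVG space with y_svg = 100.624 − y_machine.

Run 1: the run's S893 means `#ff00ff` (cut). The run returns to its start, so emit a `<polygon>` with points (Y-flipped): 18.810,94.584 93.576,81.801 14.666,51.403.

Run 2: the run's S481 means `#000000` (score). The run is open, so emit a `<polyline>` with points (Y-flipped): 23.259,86.567 66.547,49.514 28.054,78.069.

Run 3: power S283 maps to stroke `#0000ff` (engrave). The run returns to its start, so emit a `<polygon>` with points (Y-flipped): 56.890,93.292 70.532,88.028 104.351,72.742 36.068,78.451 54.168,24.902.

<svg xmlns="http://www.w3.org/2000/svg" width="111.648mm" height="100.624mm" viewBox="0 0 111.648 100.624">
  <polygon points="18.810,94.584 93.576,81.801 14.666,51.403" fill="none" stroke="#ff00ff"/>
  <polyline points="23.259,86.567 66.547,49.514 28.054,78.069" fill="none" stroke="#000000"/>
  <polygon points="56.890,93.292 70.532,88.028 104.351,72.742 36.068,78.451 54.168,24.902" fill="none" stroke="#0000ff"/>
</svg>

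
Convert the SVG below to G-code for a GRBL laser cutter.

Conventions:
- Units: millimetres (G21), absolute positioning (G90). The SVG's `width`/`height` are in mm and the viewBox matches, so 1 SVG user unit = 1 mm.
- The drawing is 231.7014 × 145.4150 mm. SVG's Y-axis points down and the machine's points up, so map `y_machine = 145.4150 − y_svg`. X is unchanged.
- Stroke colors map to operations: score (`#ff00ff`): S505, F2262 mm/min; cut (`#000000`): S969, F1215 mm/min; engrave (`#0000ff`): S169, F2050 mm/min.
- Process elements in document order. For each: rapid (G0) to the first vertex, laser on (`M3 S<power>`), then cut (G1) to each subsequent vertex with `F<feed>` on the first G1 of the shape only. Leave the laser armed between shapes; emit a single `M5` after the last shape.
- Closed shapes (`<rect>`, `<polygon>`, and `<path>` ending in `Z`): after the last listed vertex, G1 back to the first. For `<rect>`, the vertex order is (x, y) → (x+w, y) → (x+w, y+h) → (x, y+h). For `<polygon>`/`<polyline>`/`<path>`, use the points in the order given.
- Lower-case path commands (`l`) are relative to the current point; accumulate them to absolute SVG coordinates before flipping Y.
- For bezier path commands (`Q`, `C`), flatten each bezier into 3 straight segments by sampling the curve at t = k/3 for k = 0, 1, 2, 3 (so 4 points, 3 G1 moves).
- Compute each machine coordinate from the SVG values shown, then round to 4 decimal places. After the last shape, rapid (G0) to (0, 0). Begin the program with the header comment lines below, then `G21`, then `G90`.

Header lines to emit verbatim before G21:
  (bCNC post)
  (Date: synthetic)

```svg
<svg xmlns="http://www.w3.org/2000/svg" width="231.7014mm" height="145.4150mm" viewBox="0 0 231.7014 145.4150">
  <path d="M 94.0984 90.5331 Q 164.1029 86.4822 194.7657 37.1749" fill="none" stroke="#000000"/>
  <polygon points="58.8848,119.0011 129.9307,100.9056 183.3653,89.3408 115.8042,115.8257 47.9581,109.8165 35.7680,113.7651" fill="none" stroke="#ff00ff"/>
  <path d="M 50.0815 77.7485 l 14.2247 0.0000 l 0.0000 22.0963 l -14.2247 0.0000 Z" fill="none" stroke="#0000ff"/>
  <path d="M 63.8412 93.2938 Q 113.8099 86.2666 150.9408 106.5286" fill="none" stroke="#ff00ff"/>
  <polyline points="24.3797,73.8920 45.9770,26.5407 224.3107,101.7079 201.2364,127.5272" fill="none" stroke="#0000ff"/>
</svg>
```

1 u = 1 mm; y_m = 145.4150 − y.

[1] `<path>` quadratic bezier, #000000→cut S969 F1215: (94.0984,54.8819) → (136.3968,62.6110) → (169.9525,80.3971) → (194.7657,108.2401)

[2] `<polygon>` closed polygon, #ff00ff→score S505 F2262: (58.8848,26.4139) → (129.9307,44.5094) → (183.3653,56.0742) → (115.8042,29.5893) → (47.9581,35.5985) → (35.7680,31.6499) → (58.8848,26.4139) (closed)

[3] `<path>` rectangle, #0000ff→engrave S169 F2050: (50.0815,67.6665) → (64.3062,67.6665) → (64.3062,45.5702) → (50.0815,45.5702) → (50.0815,67.6665) (closed)

[4] `<path>` quadratic bezier, #ff00ff→score S505 F2262: (63.8412,52.1212) → (95.7272,53.7739) → (124.7604,49.3623) → (150.9408,38.8864)

[5] `<polyline>` open polyline, #0000ff→engrave S169 F2050: (24.3797,71.5230) → (45.9770,118.8743) → (224.3107,43.7071) → (201.2364,17.8878)

(bCNC post)
(Date: synthetic)
G21
G90
G0 X94.0984 Y54.8819
M3 S969
G1 X136.3968 Y62.6110 F1215
G1 X169.9525 Y80.3971
G1 X194.7657 Y108.2401
G0 X58.8848 Y26.4139
M3 S505
G1 X129.9307 Y44.5094 F2262
G1 X183.3653 Y56.0742
G1 X115.8042 Y29.5893
G1 X47.9581 Y35.5985
G1 X35.7680 Y31.6499
G1 X58.8848 Y26.4139
G0 X50.0815 Y67.6665
M3 S169
G1 X64.3062 Y67.6665 F2050
G1 X64.3062 Y45.5702
G1 X50.0815 Y45.5702
G1 X50.0815 Y67.6665
G0 X63.8412 Y52.1212
M3 S505
G1 X95.7272 Y53.7739 F2262
G1 X124.7604 Y49.3623
G1 X150.9408 Y38.8864
G0 X24.3797 Y71.5230
M3 S169
G1 X45.9770 Y118.8743 F2050
G1 X224.3107 Y43.7071
G1 X201.2364 Y17.8878
M5
G0 X0.0000 Y0.0000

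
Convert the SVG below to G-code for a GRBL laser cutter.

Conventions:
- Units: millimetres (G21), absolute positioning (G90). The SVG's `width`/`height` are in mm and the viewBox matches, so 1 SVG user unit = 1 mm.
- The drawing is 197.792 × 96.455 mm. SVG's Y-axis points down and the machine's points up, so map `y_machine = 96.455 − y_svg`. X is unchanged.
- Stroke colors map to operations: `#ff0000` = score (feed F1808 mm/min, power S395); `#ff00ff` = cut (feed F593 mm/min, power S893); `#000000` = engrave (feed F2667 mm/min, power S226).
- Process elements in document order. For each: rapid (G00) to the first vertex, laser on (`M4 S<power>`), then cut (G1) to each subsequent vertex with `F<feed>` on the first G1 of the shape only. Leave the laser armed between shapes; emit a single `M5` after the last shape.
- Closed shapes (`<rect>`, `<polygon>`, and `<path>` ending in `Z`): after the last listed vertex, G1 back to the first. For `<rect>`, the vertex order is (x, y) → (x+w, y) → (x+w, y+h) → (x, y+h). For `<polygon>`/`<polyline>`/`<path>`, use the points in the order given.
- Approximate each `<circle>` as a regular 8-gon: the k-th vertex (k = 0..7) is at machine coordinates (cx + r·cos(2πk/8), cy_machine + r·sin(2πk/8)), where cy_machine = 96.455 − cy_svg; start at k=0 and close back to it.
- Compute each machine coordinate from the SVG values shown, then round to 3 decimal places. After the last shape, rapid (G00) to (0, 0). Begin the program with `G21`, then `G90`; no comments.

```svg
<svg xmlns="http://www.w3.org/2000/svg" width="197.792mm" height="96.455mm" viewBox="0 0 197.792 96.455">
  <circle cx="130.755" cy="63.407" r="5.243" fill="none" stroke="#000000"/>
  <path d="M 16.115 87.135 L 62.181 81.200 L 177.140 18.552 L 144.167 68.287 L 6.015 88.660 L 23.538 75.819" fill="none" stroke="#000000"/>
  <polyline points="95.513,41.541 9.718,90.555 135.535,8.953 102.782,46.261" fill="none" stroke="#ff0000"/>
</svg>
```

G21
G90
G00 X135.998 Y33.048
M4 S226
G1 X134.462 Y36.755 F2667
G1 X130.755 Y38.291
G1 X127.048 Y36.755
G1 X125.512 Y33.048
G1 X127.048 Y29.341
G1 X130.755 Y27.805
G1 X134.462 Y29.341
G1 X135.998 Y33.048
G00 X16.115 Y9.320
M4 S226
G1 X62.181 Y15.255 F2667
G1 X177.140 Y77.903
G1 X144.167 Y28.168
G1 X6.015 Y7.795
G1 X23.538 Y20.636
G00 X95.513 Y54.914
M4 S395
G1 X9.718 Y5.900 F1808
G1 X135.535 Y87.502
G1 X102.782 Y50.194
M5
G00 X0.000 Y0.000

Since the viewBox matches the mm dimensions, user units are millimetres directly. The only transform is the Y-flip y_m = 96.455 − y_svg.

Shape 1 is a circle drawn with `<circle>`. Its stroke #000000 means engrave at S226, F2667. After flipping Y the toolpath is (135.998,33.048) → (134.462,36.755) → (130.755,38.291) → (127.048,36.755) → (125.512,33.048) → (127.048,29.341) → (130.755,27.805) → (134.462,29.341) → (135.998,33.048), returning to the start.

Shape 2 is a open polyline drawn with `<path>`. Its stroke #000000 means engrave at S226, F2667. After flipping Y the toolpath is (16.115,9.320) → (62.181,15.255) → (177.140,77.903) → (144.167,28.168) → (6.015,7.795) → (23.538,20.636).

Shape 3 is a open polyline drawn with `<polyline>`. Its stroke #ff0000 means score at S395, F1808. After flipping Y the toolpath is (95.513,54.914) → (9.718,5.900) → (135.535,87.502) → (102.782,50.194).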